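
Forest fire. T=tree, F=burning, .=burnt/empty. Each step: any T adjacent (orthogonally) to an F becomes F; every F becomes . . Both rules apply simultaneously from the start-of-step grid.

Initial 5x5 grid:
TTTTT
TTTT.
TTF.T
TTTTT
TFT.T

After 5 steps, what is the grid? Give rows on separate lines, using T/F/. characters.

Step 1: 6 trees catch fire, 2 burn out
  TTTTT
  TTFT.
  TF..T
  TFFTT
  F.F.T
Step 2: 6 trees catch fire, 6 burn out
  TTFTT
  TF.F.
  F...T
  F..FT
  ....T
Step 3: 4 trees catch fire, 6 burn out
  TF.FT
  F....
  ....T
  ....F
  ....T
Step 4: 4 trees catch fire, 4 burn out
  F...F
  .....
  ....F
  .....
  ....F
Step 5: 0 trees catch fire, 4 burn out
  .....
  .....
  .....
  .....
  .....

.....
.....
.....
.....
.....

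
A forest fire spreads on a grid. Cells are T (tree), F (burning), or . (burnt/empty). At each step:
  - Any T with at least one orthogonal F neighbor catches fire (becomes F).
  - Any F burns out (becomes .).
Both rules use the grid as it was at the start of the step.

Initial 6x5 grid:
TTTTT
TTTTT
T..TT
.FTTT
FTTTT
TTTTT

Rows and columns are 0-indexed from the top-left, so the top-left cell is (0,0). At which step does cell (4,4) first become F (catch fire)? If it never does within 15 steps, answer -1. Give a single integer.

Step 1: cell (4,4)='T' (+3 fires, +2 burnt)
Step 2: cell (4,4)='T' (+3 fires, +3 burnt)
Step 3: cell (4,4)='T' (+4 fires, +3 burnt)
Step 4: cell (4,4)='F' (+4 fires, +4 burnt)
  -> target ignites at step 4
Step 5: cell (4,4)='.' (+4 fires, +4 burnt)
Step 6: cell (4,4)='.' (+3 fires, +4 burnt)
Step 7: cell (4,4)='.' (+2 fires, +3 burnt)
Step 8: cell (4,4)='.' (+2 fires, +2 burnt)
Step 9: cell (4,4)='.' (+0 fires, +2 burnt)
  fire out at step 9

4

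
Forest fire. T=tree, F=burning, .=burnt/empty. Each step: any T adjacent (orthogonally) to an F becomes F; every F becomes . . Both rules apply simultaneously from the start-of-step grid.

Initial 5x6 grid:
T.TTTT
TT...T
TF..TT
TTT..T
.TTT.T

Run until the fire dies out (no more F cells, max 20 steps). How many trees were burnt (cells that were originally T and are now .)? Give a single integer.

Answer: 10

Derivation:
Step 1: +3 fires, +1 burnt (F count now 3)
Step 2: +4 fires, +3 burnt (F count now 4)
Step 3: +2 fires, +4 burnt (F count now 2)
Step 4: +1 fires, +2 burnt (F count now 1)
Step 5: +0 fires, +1 burnt (F count now 0)
Fire out after step 5
Initially T: 19, now '.': 21
Total burnt (originally-T cells now '.'): 10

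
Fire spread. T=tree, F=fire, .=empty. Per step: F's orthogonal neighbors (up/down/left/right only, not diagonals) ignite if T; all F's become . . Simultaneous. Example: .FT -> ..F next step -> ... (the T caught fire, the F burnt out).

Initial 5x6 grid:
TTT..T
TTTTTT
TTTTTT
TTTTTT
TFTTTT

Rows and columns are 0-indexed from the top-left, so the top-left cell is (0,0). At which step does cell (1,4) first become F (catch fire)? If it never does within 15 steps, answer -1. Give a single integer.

Step 1: cell (1,4)='T' (+3 fires, +1 burnt)
Step 2: cell (1,4)='T' (+4 fires, +3 burnt)
Step 3: cell (1,4)='T' (+5 fires, +4 burnt)
Step 4: cell (1,4)='T' (+6 fires, +5 burnt)
Step 5: cell (1,4)='T' (+5 fires, +6 burnt)
Step 6: cell (1,4)='F' (+2 fires, +5 burnt)
  -> target ignites at step 6
Step 7: cell (1,4)='.' (+1 fires, +2 burnt)
Step 8: cell (1,4)='.' (+1 fires, +1 burnt)
Step 9: cell (1,4)='.' (+0 fires, +1 burnt)
  fire out at step 9

6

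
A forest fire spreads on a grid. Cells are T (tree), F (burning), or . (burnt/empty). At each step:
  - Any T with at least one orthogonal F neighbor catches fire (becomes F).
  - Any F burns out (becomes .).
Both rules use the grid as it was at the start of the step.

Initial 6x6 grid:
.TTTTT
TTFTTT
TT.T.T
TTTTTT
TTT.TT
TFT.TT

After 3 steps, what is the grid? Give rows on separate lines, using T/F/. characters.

Step 1: 6 trees catch fire, 2 burn out
  .TFTTT
  TF.FTT
  TT.T.T
  TTTTTT
  TFT.TT
  F.F.TT
Step 2: 9 trees catch fire, 6 burn out
  .F.FTT
  F...FT
  TF.F.T
  TFTTTT
  F.F.TT
  ....TT
Step 3: 6 trees catch fire, 9 burn out
  ....FT
  .....F
  F....T
  F.FFTT
  ....TT
  ....TT

....FT
.....F
F....T
F.FFTT
....TT
....TT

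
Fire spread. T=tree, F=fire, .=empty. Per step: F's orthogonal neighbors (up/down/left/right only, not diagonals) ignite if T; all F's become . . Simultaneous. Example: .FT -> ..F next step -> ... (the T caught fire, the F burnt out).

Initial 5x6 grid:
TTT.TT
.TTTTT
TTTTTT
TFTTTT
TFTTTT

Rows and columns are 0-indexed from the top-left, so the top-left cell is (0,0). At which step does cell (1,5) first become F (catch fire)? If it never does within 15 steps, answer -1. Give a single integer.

Step 1: cell (1,5)='T' (+5 fires, +2 burnt)
Step 2: cell (1,5)='T' (+5 fires, +5 burnt)
Step 3: cell (1,5)='T' (+5 fires, +5 burnt)
Step 4: cell (1,5)='T' (+6 fires, +5 burnt)
Step 5: cell (1,5)='T' (+2 fires, +6 burnt)
Step 6: cell (1,5)='F' (+2 fires, +2 burnt)
  -> target ignites at step 6
Step 7: cell (1,5)='.' (+1 fires, +2 burnt)
Step 8: cell (1,5)='.' (+0 fires, +1 burnt)
  fire out at step 8

6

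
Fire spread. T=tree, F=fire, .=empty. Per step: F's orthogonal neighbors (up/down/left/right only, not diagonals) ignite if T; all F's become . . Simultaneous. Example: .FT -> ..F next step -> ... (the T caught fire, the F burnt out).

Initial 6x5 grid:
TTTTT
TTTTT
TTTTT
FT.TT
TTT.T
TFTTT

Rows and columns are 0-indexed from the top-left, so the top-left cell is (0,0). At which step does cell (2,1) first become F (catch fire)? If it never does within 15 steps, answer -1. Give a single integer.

Step 1: cell (2,1)='T' (+6 fires, +2 burnt)
Step 2: cell (2,1)='F' (+4 fires, +6 burnt)
  -> target ignites at step 2
Step 3: cell (2,1)='.' (+4 fires, +4 burnt)
Step 4: cell (2,1)='.' (+4 fires, +4 burnt)
Step 5: cell (2,1)='.' (+5 fires, +4 burnt)
Step 6: cell (2,1)='.' (+2 fires, +5 burnt)
Step 7: cell (2,1)='.' (+1 fires, +2 burnt)
Step 8: cell (2,1)='.' (+0 fires, +1 burnt)
  fire out at step 8

2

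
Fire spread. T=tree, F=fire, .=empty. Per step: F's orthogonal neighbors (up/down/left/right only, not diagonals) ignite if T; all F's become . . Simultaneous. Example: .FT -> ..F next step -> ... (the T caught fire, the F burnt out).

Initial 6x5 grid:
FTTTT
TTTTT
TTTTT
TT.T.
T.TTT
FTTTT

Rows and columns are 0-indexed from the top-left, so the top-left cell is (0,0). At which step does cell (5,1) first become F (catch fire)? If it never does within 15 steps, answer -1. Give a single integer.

Step 1: cell (5,1)='F' (+4 fires, +2 burnt)
  -> target ignites at step 1
Step 2: cell (5,1)='.' (+5 fires, +4 burnt)
Step 3: cell (5,1)='.' (+6 fires, +5 burnt)
Step 4: cell (5,1)='.' (+5 fires, +6 burnt)
Step 5: cell (5,1)='.' (+4 fires, +5 burnt)
Step 6: cell (5,1)='.' (+1 fires, +4 burnt)
Step 7: cell (5,1)='.' (+0 fires, +1 burnt)
  fire out at step 7

1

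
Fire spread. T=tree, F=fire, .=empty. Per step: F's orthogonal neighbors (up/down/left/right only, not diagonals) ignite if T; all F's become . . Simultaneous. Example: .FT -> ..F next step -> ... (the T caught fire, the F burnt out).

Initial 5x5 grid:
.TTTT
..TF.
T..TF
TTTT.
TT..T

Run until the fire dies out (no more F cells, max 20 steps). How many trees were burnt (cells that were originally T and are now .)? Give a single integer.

Step 1: +3 fires, +2 burnt (F count now 3)
Step 2: +3 fires, +3 burnt (F count now 3)
Step 3: +2 fires, +3 burnt (F count now 2)
Step 4: +1 fires, +2 burnt (F count now 1)
Step 5: +2 fires, +1 burnt (F count now 2)
Step 6: +2 fires, +2 burnt (F count now 2)
Step 7: +0 fires, +2 burnt (F count now 0)
Fire out after step 7
Initially T: 14, now '.': 24
Total burnt (originally-T cells now '.'): 13

Answer: 13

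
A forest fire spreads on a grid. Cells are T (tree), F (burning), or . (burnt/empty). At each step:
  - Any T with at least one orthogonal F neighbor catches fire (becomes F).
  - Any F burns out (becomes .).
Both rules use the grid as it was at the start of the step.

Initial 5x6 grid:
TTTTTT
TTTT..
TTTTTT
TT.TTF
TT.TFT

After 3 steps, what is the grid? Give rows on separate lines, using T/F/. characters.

Step 1: 4 trees catch fire, 2 burn out
  TTTTTT
  TTTT..
  TTTTTF
  TT.TF.
  TT.F.F
Step 2: 2 trees catch fire, 4 burn out
  TTTTTT
  TTTT..
  TTTTF.
  TT.F..
  TT....
Step 3: 1 trees catch fire, 2 burn out
  TTTTTT
  TTTT..
  TTTF..
  TT....
  TT....

TTTTTT
TTTT..
TTTF..
TT....
TT....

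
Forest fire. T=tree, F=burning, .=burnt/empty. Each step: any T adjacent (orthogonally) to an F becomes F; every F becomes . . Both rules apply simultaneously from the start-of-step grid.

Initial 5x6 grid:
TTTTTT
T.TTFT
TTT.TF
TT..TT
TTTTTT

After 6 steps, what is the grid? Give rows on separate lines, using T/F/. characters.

Step 1: 5 trees catch fire, 2 burn out
  TTTTFT
  T.TF.F
  TTT.F.
  TT..TF
  TTTTTT
Step 2: 5 trees catch fire, 5 burn out
  TTTF.F
  T.F...
  TTT...
  TT..F.
  TTTTTF
Step 3: 3 trees catch fire, 5 burn out
  TTF...
  T.....
  TTF...
  TT....
  TTTTF.
Step 4: 3 trees catch fire, 3 burn out
  TF....
  T.....
  TF....
  TT....
  TTTF..
Step 5: 4 trees catch fire, 3 burn out
  F.....
  T.....
  F.....
  TF....
  TTF...
Step 6: 3 trees catch fire, 4 burn out
  ......
  F.....
  ......
  F.....
  TF....

......
F.....
......
F.....
TF....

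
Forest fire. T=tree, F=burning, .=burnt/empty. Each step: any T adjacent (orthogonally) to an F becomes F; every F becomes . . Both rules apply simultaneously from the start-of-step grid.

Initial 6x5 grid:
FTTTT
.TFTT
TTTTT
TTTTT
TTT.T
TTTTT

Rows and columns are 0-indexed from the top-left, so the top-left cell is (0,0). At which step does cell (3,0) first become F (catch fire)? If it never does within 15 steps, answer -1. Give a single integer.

Step 1: cell (3,0)='T' (+5 fires, +2 burnt)
Step 2: cell (3,0)='T' (+5 fires, +5 burnt)
Step 3: cell (3,0)='T' (+6 fires, +5 burnt)
Step 4: cell (3,0)='F' (+4 fires, +6 burnt)
  -> target ignites at step 4
Step 5: cell (3,0)='.' (+4 fires, +4 burnt)
Step 6: cell (3,0)='.' (+2 fires, +4 burnt)
Step 7: cell (3,0)='.' (+0 fires, +2 burnt)
  fire out at step 7

4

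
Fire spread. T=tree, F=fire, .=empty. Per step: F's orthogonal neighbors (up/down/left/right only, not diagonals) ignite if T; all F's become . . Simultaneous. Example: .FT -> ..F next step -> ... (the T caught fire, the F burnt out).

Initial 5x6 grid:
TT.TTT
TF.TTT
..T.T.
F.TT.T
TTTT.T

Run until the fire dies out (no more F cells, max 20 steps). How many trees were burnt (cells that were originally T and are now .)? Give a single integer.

Step 1: +3 fires, +2 burnt (F count now 3)
Step 2: +2 fires, +3 burnt (F count now 2)
Step 3: +1 fires, +2 burnt (F count now 1)
Step 4: +2 fires, +1 burnt (F count now 2)
Step 5: +2 fires, +2 burnt (F count now 2)
Step 6: +0 fires, +2 burnt (F count now 0)
Fire out after step 6
Initially T: 19, now '.': 21
Total burnt (originally-T cells now '.'): 10

Answer: 10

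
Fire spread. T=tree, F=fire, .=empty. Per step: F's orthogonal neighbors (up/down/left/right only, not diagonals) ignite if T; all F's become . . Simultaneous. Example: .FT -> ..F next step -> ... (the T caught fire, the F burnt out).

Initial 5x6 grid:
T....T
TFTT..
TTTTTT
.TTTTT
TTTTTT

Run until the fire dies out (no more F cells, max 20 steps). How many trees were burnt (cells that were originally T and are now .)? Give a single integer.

Step 1: +3 fires, +1 burnt (F count now 3)
Step 2: +5 fires, +3 burnt (F count now 5)
Step 3: +3 fires, +5 burnt (F count now 3)
Step 4: +4 fires, +3 burnt (F count now 4)
Step 5: +3 fires, +4 burnt (F count now 3)
Step 6: +2 fires, +3 burnt (F count now 2)
Step 7: +1 fires, +2 burnt (F count now 1)
Step 8: +0 fires, +1 burnt (F count now 0)
Fire out after step 8
Initially T: 22, now '.': 29
Total burnt (originally-T cells now '.'): 21

Answer: 21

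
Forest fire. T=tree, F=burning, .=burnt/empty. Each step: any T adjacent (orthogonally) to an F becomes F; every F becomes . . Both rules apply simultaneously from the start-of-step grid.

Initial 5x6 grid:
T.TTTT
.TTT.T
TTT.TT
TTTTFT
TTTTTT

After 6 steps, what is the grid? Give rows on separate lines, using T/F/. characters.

Step 1: 4 trees catch fire, 1 burn out
  T.TTTT
  .TTT.T
  TTT.FT
  TTTF.F
  TTTTFT
Step 2: 4 trees catch fire, 4 burn out
  T.TTTT
  .TTT.T
  TTT..F
  TTF...
  TTTF.F
Step 3: 4 trees catch fire, 4 burn out
  T.TTTT
  .TTT.F
  TTF...
  TF....
  TTF...
Step 4: 5 trees catch fire, 4 burn out
  T.TTTF
  .TFT..
  TF....
  F.....
  TF....
Step 5: 6 trees catch fire, 5 burn out
  T.FTF.
  .F.F..
  F.....
  ......
  F.....
Step 6: 1 trees catch fire, 6 burn out
  T..F..
  ......
  ......
  ......
  ......

T..F..
......
......
......
......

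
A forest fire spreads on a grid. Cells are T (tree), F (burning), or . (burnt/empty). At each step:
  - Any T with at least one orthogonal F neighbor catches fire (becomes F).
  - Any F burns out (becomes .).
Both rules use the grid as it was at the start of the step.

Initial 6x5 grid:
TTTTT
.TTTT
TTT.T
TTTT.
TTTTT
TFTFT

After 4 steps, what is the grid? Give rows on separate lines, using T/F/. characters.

Step 1: 5 trees catch fire, 2 burn out
  TTTTT
  .TTTT
  TTT.T
  TTTT.
  TFTFT
  F.F.F
Step 2: 5 trees catch fire, 5 burn out
  TTTTT
  .TTTT
  TTT.T
  TFTF.
  F.F.F
  .....
Step 3: 3 trees catch fire, 5 burn out
  TTTTT
  .TTTT
  TFT.T
  F.F..
  .....
  .....
Step 4: 3 trees catch fire, 3 burn out
  TTTTT
  .FTTT
  F.F.T
  .....
  .....
  .....

TTTTT
.FTTT
F.F.T
.....
.....
.....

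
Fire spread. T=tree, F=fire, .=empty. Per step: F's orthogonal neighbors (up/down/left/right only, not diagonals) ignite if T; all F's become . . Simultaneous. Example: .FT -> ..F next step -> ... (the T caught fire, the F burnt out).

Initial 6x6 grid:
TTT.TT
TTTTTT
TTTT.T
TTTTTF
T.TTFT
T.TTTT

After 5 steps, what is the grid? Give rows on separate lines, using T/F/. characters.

Step 1: 5 trees catch fire, 2 burn out
  TTT.TT
  TTTTTT
  TTTT.F
  TTTTF.
  T.TF.F
  T.TTFT
Step 2: 5 trees catch fire, 5 burn out
  TTT.TT
  TTTTTF
  TTTT..
  TTTF..
  T.F...
  T.TF.F
Step 3: 5 trees catch fire, 5 burn out
  TTT.TF
  TTTTF.
  TTTF..
  TTF...
  T.....
  T.F...
Step 4: 4 trees catch fire, 5 burn out
  TTT.F.
  TTTF..
  TTF...
  TF....
  T.....
  T.....
Step 5: 3 trees catch fire, 4 burn out
  TTT...
  TTF...
  TF....
  F.....
  T.....
  T.....

TTT...
TTF...
TF....
F.....
T.....
T.....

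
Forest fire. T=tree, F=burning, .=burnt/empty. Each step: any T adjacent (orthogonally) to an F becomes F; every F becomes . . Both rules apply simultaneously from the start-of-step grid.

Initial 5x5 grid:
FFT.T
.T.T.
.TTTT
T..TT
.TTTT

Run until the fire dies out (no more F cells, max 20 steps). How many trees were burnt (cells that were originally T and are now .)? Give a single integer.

Step 1: +2 fires, +2 burnt (F count now 2)
Step 2: +1 fires, +2 burnt (F count now 1)
Step 3: +1 fires, +1 burnt (F count now 1)
Step 4: +1 fires, +1 burnt (F count now 1)
Step 5: +3 fires, +1 burnt (F count now 3)
Step 6: +2 fires, +3 burnt (F count now 2)
Step 7: +2 fires, +2 burnt (F count now 2)
Step 8: +1 fires, +2 burnt (F count now 1)
Step 9: +0 fires, +1 burnt (F count now 0)
Fire out after step 9
Initially T: 15, now '.': 23
Total burnt (originally-T cells now '.'): 13

Answer: 13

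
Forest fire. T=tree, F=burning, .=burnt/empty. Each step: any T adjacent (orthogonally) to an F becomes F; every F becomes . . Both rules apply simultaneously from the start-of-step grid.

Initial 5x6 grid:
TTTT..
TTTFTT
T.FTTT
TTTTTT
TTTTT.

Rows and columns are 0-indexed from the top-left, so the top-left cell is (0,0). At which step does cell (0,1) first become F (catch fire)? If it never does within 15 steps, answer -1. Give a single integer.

Step 1: cell (0,1)='T' (+5 fires, +2 burnt)
Step 2: cell (0,1)='T' (+7 fires, +5 burnt)
Step 3: cell (0,1)='F' (+7 fires, +7 burnt)
  -> target ignites at step 3
Step 4: cell (0,1)='.' (+5 fires, +7 burnt)
Step 5: cell (0,1)='.' (+0 fires, +5 burnt)
  fire out at step 5

3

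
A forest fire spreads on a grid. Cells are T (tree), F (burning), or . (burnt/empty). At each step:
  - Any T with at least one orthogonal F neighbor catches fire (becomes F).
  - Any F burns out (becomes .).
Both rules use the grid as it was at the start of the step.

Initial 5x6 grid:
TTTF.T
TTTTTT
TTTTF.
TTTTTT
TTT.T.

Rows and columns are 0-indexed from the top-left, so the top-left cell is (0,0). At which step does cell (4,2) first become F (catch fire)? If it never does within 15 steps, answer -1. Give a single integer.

Step 1: cell (4,2)='T' (+5 fires, +2 burnt)
Step 2: cell (4,2)='T' (+7 fires, +5 burnt)
Step 3: cell (4,2)='T' (+5 fires, +7 burnt)
Step 4: cell (4,2)='F' (+4 fires, +5 burnt)
  -> target ignites at step 4
Step 5: cell (4,2)='.' (+2 fires, +4 burnt)
Step 6: cell (4,2)='.' (+1 fires, +2 burnt)
Step 7: cell (4,2)='.' (+0 fires, +1 burnt)
  fire out at step 7

4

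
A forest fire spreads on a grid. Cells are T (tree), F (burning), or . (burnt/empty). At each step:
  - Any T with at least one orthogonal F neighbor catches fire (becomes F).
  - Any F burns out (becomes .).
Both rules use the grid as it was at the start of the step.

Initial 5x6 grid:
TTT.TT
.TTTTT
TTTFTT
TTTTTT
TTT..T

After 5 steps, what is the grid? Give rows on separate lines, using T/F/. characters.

Step 1: 4 trees catch fire, 1 burn out
  TTT.TT
  .TTFTT
  TTF.FT
  TTTFTT
  TTT..T
Step 2: 6 trees catch fire, 4 burn out
  TTT.TT
  .TF.FT
  TF...F
  TTF.FT
  TTT..T
Step 3: 8 trees catch fire, 6 burn out
  TTF.FT
  .F...F
  F.....
  TF...F
  TTF..T
Step 4: 5 trees catch fire, 8 burn out
  TF...F
  ......
  ......
  F.....
  TF...F
Step 5: 2 trees catch fire, 5 burn out
  F.....
  ......
  ......
  ......
  F.....

F.....
......
......
......
F.....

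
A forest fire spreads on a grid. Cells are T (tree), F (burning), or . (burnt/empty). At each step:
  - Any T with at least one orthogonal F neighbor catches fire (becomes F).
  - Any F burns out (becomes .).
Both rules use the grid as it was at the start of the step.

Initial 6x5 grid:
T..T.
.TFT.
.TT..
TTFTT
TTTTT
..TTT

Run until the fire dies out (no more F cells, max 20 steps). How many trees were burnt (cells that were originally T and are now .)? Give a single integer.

Step 1: +6 fires, +2 burnt (F count now 6)
Step 2: +7 fires, +6 burnt (F count now 7)
Step 3: +3 fires, +7 burnt (F count now 3)
Step 4: +1 fires, +3 burnt (F count now 1)
Step 5: +0 fires, +1 burnt (F count now 0)
Fire out after step 5
Initially T: 18, now '.': 29
Total burnt (originally-T cells now '.'): 17

Answer: 17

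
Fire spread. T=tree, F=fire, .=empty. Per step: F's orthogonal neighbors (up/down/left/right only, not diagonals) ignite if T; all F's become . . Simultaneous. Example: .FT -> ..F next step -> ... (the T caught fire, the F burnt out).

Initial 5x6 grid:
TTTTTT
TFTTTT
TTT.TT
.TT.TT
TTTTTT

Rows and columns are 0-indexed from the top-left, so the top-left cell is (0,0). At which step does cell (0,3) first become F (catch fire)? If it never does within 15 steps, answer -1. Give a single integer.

Step 1: cell (0,3)='T' (+4 fires, +1 burnt)
Step 2: cell (0,3)='T' (+6 fires, +4 burnt)
Step 3: cell (0,3)='F' (+4 fires, +6 burnt)
  -> target ignites at step 3
Step 4: cell (0,3)='.' (+5 fires, +4 burnt)
Step 5: cell (0,3)='.' (+4 fires, +5 burnt)
Step 6: cell (0,3)='.' (+2 fires, +4 burnt)
Step 7: cell (0,3)='.' (+1 fires, +2 burnt)
Step 8: cell (0,3)='.' (+0 fires, +1 burnt)
  fire out at step 8

3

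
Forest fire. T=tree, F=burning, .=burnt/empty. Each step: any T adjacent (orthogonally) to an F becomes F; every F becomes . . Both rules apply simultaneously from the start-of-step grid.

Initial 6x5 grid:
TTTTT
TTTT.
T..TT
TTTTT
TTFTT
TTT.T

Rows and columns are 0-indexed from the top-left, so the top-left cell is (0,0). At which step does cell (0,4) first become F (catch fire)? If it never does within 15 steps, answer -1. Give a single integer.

Step 1: cell (0,4)='T' (+4 fires, +1 burnt)
Step 2: cell (0,4)='T' (+5 fires, +4 burnt)
Step 3: cell (0,4)='T' (+5 fires, +5 burnt)
Step 4: cell (0,4)='T' (+3 fires, +5 burnt)
Step 5: cell (0,4)='T' (+3 fires, +3 burnt)
Step 6: cell (0,4)='F' (+4 fires, +3 burnt)
  -> target ignites at step 6
Step 7: cell (0,4)='.' (+1 fires, +4 burnt)
Step 8: cell (0,4)='.' (+0 fires, +1 burnt)
  fire out at step 8

6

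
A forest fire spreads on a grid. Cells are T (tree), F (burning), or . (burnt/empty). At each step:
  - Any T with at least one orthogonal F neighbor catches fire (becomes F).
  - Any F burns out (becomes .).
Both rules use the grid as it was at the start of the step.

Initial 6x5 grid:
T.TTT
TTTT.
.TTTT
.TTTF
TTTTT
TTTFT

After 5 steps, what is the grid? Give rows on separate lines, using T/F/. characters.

Step 1: 6 trees catch fire, 2 burn out
  T.TTT
  TTTT.
  .TTTF
  .TTF.
  TTTFF
  TTF.F
Step 2: 4 trees catch fire, 6 burn out
  T.TTT
  TTTT.
  .TTF.
  .TF..
  TTF..
  TF...
Step 3: 5 trees catch fire, 4 burn out
  T.TTT
  TTTF.
  .TF..
  .F...
  TF...
  F....
Step 4: 4 trees catch fire, 5 burn out
  T.TFT
  TTF..
  .F...
  .....
  F....
  .....
Step 5: 3 trees catch fire, 4 burn out
  T.F.F
  TF...
  .....
  .....
  .....
  .....

T.F.F
TF...
.....
.....
.....
.....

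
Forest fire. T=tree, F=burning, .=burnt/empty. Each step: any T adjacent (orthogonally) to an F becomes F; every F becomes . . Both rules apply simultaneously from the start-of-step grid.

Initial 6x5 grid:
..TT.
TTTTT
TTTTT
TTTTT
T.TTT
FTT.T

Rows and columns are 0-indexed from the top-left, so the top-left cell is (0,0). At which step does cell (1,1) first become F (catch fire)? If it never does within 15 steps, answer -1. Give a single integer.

Step 1: cell (1,1)='T' (+2 fires, +1 burnt)
Step 2: cell (1,1)='T' (+2 fires, +2 burnt)
Step 3: cell (1,1)='T' (+3 fires, +2 burnt)
Step 4: cell (1,1)='T' (+4 fires, +3 burnt)
Step 5: cell (1,1)='F' (+4 fires, +4 burnt)
  -> target ignites at step 5
Step 6: cell (1,1)='.' (+4 fires, +4 burnt)
Step 7: cell (1,1)='.' (+3 fires, +4 burnt)
Step 8: cell (1,1)='.' (+2 fires, +3 burnt)
Step 9: cell (1,1)='.' (+0 fires, +2 burnt)
  fire out at step 9

5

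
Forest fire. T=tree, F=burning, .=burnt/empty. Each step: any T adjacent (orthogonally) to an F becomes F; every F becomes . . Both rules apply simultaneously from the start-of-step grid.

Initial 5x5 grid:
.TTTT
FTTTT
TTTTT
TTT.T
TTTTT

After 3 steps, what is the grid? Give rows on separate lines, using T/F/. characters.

Step 1: 2 trees catch fire, 1 burn out
  .TTTT
  .FTTT
  FTTTT
  TTT.T
  TTTTT
Step 2: 4 trees catch fire, 2 burn out
  .FTTT
  ..FTT
  .FTTT
  FTT.T
  TTTTT
Step 3: 5 trees catch fire, 4 burn out
  ..FTT
  ...FT
  ..FTT
  .FT.T
  FTTTT

..FTT
...FT
..FTT
.FT.T
FTTTT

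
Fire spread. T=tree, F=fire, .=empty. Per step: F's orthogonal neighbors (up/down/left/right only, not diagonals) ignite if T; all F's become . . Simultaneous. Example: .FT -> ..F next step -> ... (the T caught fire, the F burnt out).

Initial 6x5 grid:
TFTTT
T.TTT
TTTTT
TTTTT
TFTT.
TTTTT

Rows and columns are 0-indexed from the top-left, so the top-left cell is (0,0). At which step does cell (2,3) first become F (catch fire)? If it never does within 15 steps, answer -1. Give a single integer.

Step 1: cell (2,3)='T' (+6 fires, +2 burnt)
Step 2: cell (2,3)='T' (+9 fires, +6 burnt)
Step 3: cell (2,3)='T' (+6 fires, +9 burnt)
Step 4: cell (2,3)='F' (+4 fires, +6 burnt)
  -> target ignites at step 4
Step 5: cell (2,3)='.' (+1 fires, +4 burnt)
Step 6: cell (2,3)='.' (+0 fires, +1 burnt)
  fire out at step 6

4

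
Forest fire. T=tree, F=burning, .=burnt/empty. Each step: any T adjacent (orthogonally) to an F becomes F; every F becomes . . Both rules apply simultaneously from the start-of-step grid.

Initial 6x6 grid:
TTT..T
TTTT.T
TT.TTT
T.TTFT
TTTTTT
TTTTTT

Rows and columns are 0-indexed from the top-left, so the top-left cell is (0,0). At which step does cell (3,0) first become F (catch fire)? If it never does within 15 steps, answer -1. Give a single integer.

Step 1: cell (3,0)='T' (+4 fires, +1 burnt)
Step 2: cell (3,0)='T' (+6 fires, +4 burnt)
Step 3: cell (3,0)='T' (+5 fires, +6 burnt)
Step 4: cell (3,0)='T' (+4 fires, +5 burnt)
Step 5: cell (3,0)='T' (+4 fires, +4 burnt)
Step 6: cell (3,0)='F' (+5 fires, +4 burnt)
  -> target ignites at step 6
Step 7: cell (3,0)='.' (+2 fires, +5 burnt)
Step 8: cell (3,0)='.' (+0 fires, +2 burnt)
  fire out at step 8

6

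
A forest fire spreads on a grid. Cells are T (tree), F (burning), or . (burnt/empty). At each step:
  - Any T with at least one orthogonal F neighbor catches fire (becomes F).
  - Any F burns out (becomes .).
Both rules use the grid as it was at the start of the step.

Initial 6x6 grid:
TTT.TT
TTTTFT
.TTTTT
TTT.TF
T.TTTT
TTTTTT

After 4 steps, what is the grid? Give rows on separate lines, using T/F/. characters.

Step 1: 7 trees catch fire, 2 burn out
  TTT.FT
  TTTF.F
  .TTTFF
  TTT.F.
  T.TTTF
  TTTTTT
Step 2: 5 trees catch fire, 7 burn out
  TTT..F
  TTF...
  .TTF..
  TTT...
  T.TTF.
  TTTTTF
Step 3: 5 trees catch fire, 5 burn out
  TTF...
  TF....
  .TF...
  TTT...
  T.TF..
  TTTTF.
Step 4: 6 trees catch fire, 5 burn out
  TF....
  F.....
  .F....
  TTF...
  T.F...
  TTTF..

TF....
F.....
.F....
TTF...
T.F...
TTTF..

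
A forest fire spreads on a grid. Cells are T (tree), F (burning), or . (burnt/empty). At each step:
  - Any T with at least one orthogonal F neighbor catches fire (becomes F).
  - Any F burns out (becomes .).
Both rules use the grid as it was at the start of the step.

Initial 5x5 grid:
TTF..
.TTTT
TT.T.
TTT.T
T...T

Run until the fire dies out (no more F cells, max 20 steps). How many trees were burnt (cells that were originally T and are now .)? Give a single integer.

Answer: 13

Derivation:
Step 1: +2 fires, +1 burnt (F count now 2)
Step 2: +3 fires, +2 burnt (F count now 3)
Step 3: +3 fires, +3 burnt (F count now 3)
Step 4: +2 fires, +3 burnt (F count now 2)
Step 5: +2 fires, +2 burnt (F count now 2)
Step 6: +1 fires, +2 burnt (F count now 1)
Step 7: +0 fires, +1 burnt (F count now 0)
Fire out after step 7
Initially T: 15, now '.': 23
Total burnt (originally-T cells now '.'): 13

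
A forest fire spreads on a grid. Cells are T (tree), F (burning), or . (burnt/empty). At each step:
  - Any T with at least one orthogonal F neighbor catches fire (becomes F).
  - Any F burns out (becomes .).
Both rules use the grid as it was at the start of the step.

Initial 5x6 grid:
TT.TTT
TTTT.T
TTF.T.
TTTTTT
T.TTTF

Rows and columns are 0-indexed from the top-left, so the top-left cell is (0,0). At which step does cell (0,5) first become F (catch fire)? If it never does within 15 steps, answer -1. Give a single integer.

Step 1: cell (0,5)='T' (+5 fires, +2 burnt)
Step 2: cell (0,5)='T' (+8 fires, +5 burnt)
Step 3: cell (0,5)='T' (+5 fires, +8 burnt)
Step 4: cell (0,5)='T' (+3 fires, +5 burnt)
Step 5: cell (0,5)='F' (+1 fires, +3 burnt)
  -> target ignites at step 5
Step 6: cell (0,5)='.' (+1 fires, +1 burnt)
Step 7: cell (0,5)='.' (+0 fires, +1 burnt)
  fire out at step 7

5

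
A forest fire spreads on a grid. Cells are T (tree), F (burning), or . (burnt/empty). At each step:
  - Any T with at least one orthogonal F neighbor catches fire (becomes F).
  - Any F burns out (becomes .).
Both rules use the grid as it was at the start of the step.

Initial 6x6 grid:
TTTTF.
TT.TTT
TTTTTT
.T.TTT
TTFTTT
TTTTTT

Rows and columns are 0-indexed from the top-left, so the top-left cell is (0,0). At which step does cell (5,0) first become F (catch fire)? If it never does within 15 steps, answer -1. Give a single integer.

Step 1: cell (5,0)='T' (+5 fires, +2 burnt)
Step 2: cell (5,0)='T' (+10 fires, +5 burnt)
Step 3: cell (5,0)='F' (+8 fires, +10 burnt)
  -> target ignites at step 3
Step 4: cell (5,0)='.' (+6 fires, +8 burnt)
Step 5: cell (5,0)='.' (+1 fires, +6 burnt)
Step 6: cell (5,0)='.' (+0 fires, +1 burnt)
  fire out at step 6

3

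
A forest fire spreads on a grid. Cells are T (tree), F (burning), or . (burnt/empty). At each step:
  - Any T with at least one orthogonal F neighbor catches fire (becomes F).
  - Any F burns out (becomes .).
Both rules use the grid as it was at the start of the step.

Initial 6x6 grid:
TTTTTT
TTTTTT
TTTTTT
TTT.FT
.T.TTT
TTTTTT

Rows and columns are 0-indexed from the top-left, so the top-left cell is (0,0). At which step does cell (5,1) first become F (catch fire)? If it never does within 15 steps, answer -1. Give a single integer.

Step 1: cell (5,1)='T' (+3 fires, +1 burnt)
Step 2: cell (5,1)='T' (+6 fires, +3 burnt)
Step 3: cell (5,1)='T' (+6 fires, +6 burnt)
Step 4: cell (5,1)='T' (+6 fires, +6 burnt)
Step 5: cell (5,1)='F' (+5 fires, +6 burnt)
  -> target ignites at step 5
Step 6: cell (5,1)='.' (+5 fires, +5 burnt)
Step 7: cell (5,1)='.' (+1 fires, +5 burnt)
Step 8: cell (5,1)='.' (+0 fires, +1 burnt)
  fire out at step 8

5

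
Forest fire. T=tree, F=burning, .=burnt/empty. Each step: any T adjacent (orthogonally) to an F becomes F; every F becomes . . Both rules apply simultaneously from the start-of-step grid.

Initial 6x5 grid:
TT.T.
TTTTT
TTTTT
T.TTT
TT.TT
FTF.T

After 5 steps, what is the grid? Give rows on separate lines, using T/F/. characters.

Step 1: 2 trees catch fire, 2 burn out
  TT.T.
  TTTTT
  TTTTT
  T.TTT
  FT.TT
  .F..T
Step 2: 2 trees catch fire, 2 burn out
  TT.T.
  TTTTT
  TTTTT
  F.TTT
  .F.TT
  ....T
Step 3: 1 trees catch fire, 2 burn out
  TT.T.
  TTTTT
  FTTTT
  ..TTT
  ...TT
  ....T
Step 4: 2 trees catch fire, 1 burn out
  TT.T.
  FTTTT
  .FTTT
  ..TTT
  ...TT
  ....T
Step 5: 3 trees catch fire, 2 burn out
  FT.T.
  .FTTT
  ..FTT
  ..TTT
  ...TT
  ....T

FT.T.
.FTTT
..FTT
..TTT
...TT
....T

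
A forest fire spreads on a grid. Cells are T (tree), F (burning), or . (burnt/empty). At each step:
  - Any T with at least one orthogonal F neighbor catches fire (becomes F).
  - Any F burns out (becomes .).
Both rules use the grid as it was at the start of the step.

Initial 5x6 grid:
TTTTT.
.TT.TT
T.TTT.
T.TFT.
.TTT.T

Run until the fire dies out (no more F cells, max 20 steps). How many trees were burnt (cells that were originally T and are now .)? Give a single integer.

Answer: 17

Derivation:
Step 1: +4 fires, +1 burnt (F count now 4)
Step 2: +3 fires, +4 burnt (F count now 3)
Step 3: +3 fires, +3 burnt (F count now 3)
Step 4: +4 fires, +3 burnt (F count now 4)
Step 5: +2 fires, +4 burnt (F count now 2)
Step 6: +1 fires, +2 burnt (F count now 1)
Step 7: +0 fires, +1 burnt (F count now 0)
Fire out after step 7
Initially T: 20, now '.': 27
Total burnt (originally-T cells now '.'): 17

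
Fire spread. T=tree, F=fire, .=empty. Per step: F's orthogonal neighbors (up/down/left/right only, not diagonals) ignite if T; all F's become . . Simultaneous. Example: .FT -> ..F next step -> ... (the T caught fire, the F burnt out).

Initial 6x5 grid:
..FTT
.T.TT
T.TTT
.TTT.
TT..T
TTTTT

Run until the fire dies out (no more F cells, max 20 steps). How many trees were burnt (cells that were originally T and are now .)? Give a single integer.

Answer: 18

Derivation:
Step 1: +1 fires, +1 burnt (F count now 1)
Step 2: +2 fires, +1 burnt (F count now 2)
Step 3: +2 fires, +2 burnt (F count now 2)
Step 4: +3 fires, +2 burnt (F count now 3)
Step 5: +1 fires, +3 burnt (F count now 1)
Step 6: +1 fires, +1 burnt (F count now 1)
Step 7: +1 fires, +1 burnt (F count now 1)
Step 8: +2 fires, +1 burnt (F count now 2)
Step 9: +2 fires, +2 burnt (F count now 2)
Step 10: +1 fires, +2 burnt (F count now 1)
Step 11: +1 fires, +1 burnt (F count now 1)
Step 12: +1 fires, +1 burnt (F count now 1)
Step 13: +0 fires, +1 burnt (F count now 0)
Fire out after step 13
Initially T: 20, now '.': 28
Total burnt (originally-T cells now '.'): 18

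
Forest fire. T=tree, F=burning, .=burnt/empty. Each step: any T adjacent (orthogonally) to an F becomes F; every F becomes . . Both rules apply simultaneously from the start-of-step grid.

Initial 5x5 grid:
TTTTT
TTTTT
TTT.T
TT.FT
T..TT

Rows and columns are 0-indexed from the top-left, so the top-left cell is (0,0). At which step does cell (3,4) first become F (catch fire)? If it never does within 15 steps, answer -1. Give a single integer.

Step 1: cell (3,4)='F' (+2 fires, +1 burnt)
  -> target ignites at step 1
Step 2: cell (3,4)='.' (+2 fires, +2 burnt)
Step 3: cell (3,4)='.' (+1 fires, +2 burnt)
Step 4: cell (3,4)='.' (+2 fires, +1 burnt)
Step 5: cell (3,4)='.' (+2 fires, +2 burnt)
Step 6: cell (3,4)='.' (+3 fires, +2 burnt)
Step 7: cell (3,4)='.' (+3 fires, +3 burnt)
Step 8: cell (3,4)='.' (+3 fires, +3 burnt)
Step 9: cell (3,4)='.' (+1 fires, +3 burnt)
Step 10: cell (3,4)='.' (+1 fires, +1 burnt)
Step 11: cell (3,4)='.' (+0 fires, +1 burnt)
  fire out at step 11

1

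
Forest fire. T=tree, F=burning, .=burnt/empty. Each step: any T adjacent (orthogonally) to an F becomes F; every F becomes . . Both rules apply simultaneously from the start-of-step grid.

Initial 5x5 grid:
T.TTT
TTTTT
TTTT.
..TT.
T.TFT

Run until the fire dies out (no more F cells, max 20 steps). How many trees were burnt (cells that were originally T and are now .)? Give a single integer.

Step 1: +3 fires, +1 burnt (F count now 3)
Step 2: +2 fires, +3 burnt (F count now 2)
Step 3: +2 fires, +2 burnt (F count now 2)
Step 4: +4 fires, +2 burnt (F count now 4)
Step 5: +4 fires, +4 burnt (F count now 4)
Step 6: +1 fires, +4 burnt (F count now 1)
Step 7: +1 fires, +1 burnt (F count now 1)
Step 8: +0 fires, +1 burnt (F count now 0)
Fire out after step 8
Initially T: 18, now '.': 24
Total burnt (originally-T cells now '.'): 17

Answer: 17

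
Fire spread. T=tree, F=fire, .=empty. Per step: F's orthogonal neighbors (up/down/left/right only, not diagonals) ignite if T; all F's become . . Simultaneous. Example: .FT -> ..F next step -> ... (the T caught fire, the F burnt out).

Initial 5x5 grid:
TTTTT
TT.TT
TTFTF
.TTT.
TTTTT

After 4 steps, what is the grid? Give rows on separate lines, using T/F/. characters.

Step 1: 4 trees catch fire, 2 burn out
  TTTTT
  TT.TF
  TF.F.
  .TFT.
  TTTTT
Step 2: 7 trees catch fire, 4 burn out
  TTTTF
  TF.F.
  F....
  .F.F.
  TTFTT
Step 3: 5 trees catch fire, 7 burn out
  TFTF.
  F....
  .....
  .....
  TF.FT
Step 4: 4 trees catch fire, 5 burn out
  F.F..
  .....
  .....
  .....
  F...F

F.F..
.....
.....
.....
F...F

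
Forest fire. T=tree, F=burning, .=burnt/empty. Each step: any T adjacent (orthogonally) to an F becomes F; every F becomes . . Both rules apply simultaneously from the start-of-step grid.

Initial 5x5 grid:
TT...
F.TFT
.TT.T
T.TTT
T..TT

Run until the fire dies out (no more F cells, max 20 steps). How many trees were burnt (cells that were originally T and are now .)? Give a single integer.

Step 1: +3 fires, +2 burnt (F count now 3)
Step 2: +3 fires, +3 burnt (F count now 3)
Step 3: +3 fires, +3 burnt (F count now 3)
Step 4: +2 fires, +3 burnt (F count now 2)
Step 5: +1 fires, +2 burnt (F count now 1)
Step 6: +0 fires, +1 burnt (F count now 0)
Fire out after step 6
Initially T: 14, now '.': 23
Total burnt (originally-T cells now '.'): 12

Answer: 12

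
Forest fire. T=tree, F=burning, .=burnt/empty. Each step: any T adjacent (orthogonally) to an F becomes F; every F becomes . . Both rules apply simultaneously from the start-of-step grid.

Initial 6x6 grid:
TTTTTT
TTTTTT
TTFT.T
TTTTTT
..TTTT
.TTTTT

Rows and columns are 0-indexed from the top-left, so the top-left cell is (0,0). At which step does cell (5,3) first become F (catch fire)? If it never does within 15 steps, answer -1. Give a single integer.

Step 1: cell (5,3)='T' (+4 fires, +1 burnt)
Step 2: cell (5,3)='T' (+7 fires, +4 burnt)
Step 3: cell (5,3)='T' (+8 fires, +7 burnt)
Step 4: cell (5,3)='F' (+7 fires, +8 burnt)
  -> target ignites at step 4
Step 5: cell (5,3)='.' (+4 fires, +7 burnt)
Step 6: cell (5,3)='.' (+1 fires, +4 burnt)
Step 7: cell (5,3)='.' (+0 fires, +1 burnt)
  fire out at step 7

4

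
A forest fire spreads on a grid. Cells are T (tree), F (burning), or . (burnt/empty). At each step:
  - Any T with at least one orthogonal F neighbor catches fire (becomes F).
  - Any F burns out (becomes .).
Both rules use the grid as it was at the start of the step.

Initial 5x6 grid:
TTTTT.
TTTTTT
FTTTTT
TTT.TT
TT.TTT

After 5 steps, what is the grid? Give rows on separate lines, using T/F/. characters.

Step 1: 3 trees catch fire, 1 burn out
  TTTTT.
  FTTTTT
  .FTTTT
  FTT.TT
  TT.TTT
Step 2: 5 trees catch fire, 3 burn out
  FTTTT.
  .FTTTT
  ..FTTT
  .FT.TT
  FT.TTT
Step 3: 5 trees catch fire, 5 burn out
  .FTTT.
  ..FTTT
  ...FTT
  ..F.TT
  .F.TTT
Step 4: 3 trees catch fire, 5 burn out
  ..FTT.
  ...FTT
  ....FT
  ....TT
  ...TTT
Step 5: 4 trees catch fire, 3 burn out
  ...FT.
  ....FT
  .....F
  ....FT
  ...TTT

...FT.
....FT
.....F
....FT
...TTT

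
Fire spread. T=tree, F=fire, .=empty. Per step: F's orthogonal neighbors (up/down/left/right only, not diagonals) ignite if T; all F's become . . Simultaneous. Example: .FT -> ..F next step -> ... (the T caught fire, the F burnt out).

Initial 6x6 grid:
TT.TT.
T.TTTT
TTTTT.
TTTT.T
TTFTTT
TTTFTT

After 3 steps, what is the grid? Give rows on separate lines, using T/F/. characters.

Step 1: 5 trees catch fire, 2 burn out
  TT.TT.
  T.TTTT
  TTTTT.
  TTFT.T
  TF.FTT
  TTF.FT
Step 2: 7 trees catch fire, 5 burn out
  TT.TT.
  T.TTTT
  TTFTT.
  TF.F.T
  F...FT
  TF...F
Step 3: 6 trees catch fire, 7 burn out
  TT.TT.
  T.FTTT
  TF.FT.
  F....T
  .....F
  F.....

TT.TT.
T.FTTT
TF.FT.
F....T
.....F
F.....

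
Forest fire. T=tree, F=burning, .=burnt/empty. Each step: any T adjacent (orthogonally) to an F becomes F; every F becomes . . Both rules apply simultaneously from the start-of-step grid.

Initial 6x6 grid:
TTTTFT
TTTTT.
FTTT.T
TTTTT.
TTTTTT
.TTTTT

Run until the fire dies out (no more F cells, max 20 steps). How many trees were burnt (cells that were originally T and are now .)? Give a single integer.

Answer: 29

Derivation:
Step 1: +6 fires, +2 burnt (F count now 6)
Step 2: +7 fires, +6 burnt (F count now 7)
Step 3: +5 fires, +7 burnt (F count now 5)
Step 4: +3 fires, +5 burnt (F count now 3)
Step 5: +3 fires, +3 burnt (F count now 3)
Step 6: +2 fires, +3 burnt (F count now 2)
Step 7: +2 fires, +2 burnt (F count now 2)
Step 8: +1 fires, +2 burnt (F count now 1)
Step 9: +0 fires, +1 burnt (F count now 0)
Fire out after step 9
Initially T: 30, now '.': 35
Total burnt (originally-T cells now '.'): 29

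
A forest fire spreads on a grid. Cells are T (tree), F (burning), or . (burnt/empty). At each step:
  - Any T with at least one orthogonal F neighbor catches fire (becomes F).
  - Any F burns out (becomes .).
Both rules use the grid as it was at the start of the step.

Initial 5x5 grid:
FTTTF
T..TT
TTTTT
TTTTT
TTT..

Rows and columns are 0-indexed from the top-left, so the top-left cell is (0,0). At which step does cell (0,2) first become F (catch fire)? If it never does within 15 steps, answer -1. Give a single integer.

Step 1: cell (0,2)='T' (+4 fires, +2 burnt)
Step 2: cell (0,2)='F' (+4 fires, +4 burnt)
  -> target ignites at step 2
Step 3: cell (0,2)='.' (+4 fires, +4 burnt)
Step 4: cell (0,2)='.' (+4 fires, +4 burnt)
Step 5: cell (0,2)='.' (+2 fires, +4 burnt)
Step 6: cell (0,2)='.' (+1 fires, +2 burnt)
Step 7: cell (0,2)='.' (+0 fires, +1 burnt)
  fire out at step 7

2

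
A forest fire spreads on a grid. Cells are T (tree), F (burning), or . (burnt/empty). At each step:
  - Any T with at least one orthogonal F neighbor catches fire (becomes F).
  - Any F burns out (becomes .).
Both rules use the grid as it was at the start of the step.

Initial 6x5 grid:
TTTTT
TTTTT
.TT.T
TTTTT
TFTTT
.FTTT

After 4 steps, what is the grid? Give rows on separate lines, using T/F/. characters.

Step 1: 4 trees catch fire, 2 burn out
  TTTTT
  TTTTT
  .TT.T
  TFTTT
  F.FTT
  ..FTT
Step 2: 5 trees catch fire, 4 burn out
  TTTTT
  TTTTT
  .FT.T
  F.FTT
  ...FT
  ...FT
Step 3: 5 trees catch fire, 5 burn out
  TTTTT
  TFTTT
  ..F.T
  ...FT
  ....F
  ....F
Step 4: 4 trees catch fire, 5 burn out
  TFTTT
  F.FTT
  ....T
  ....F
  .....
  .....

TFTTT
F.FTT
....T
....F
.....
.....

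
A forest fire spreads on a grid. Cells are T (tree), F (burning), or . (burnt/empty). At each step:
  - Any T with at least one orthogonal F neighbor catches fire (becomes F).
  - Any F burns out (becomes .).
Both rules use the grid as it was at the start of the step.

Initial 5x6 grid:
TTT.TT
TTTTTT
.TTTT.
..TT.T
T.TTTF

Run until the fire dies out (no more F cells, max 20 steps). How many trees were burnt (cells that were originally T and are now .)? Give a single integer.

Step 1: +2 fires, +1 burnt (F count now 2)
Step 2: +1 fires, +2 burnt (F count now 1)
Step 3: +2 fires, +1 burnt (F count now 2)
Step 4: +2 fires, +2 burnt (F count now 2)
Step 5: +3 fires, +2 burnt (F count now 3)
Step 6: +3 fires, +3 burnt (F count now 3)
Step 7: +4 fires, +3 burnt (F count now 4)
Step 8: +3 fires, +4 burnt (F count now 3)
Step 9: +1 fires, +3 burnt (F count now 1)
Step 10: +0 fires, +1 burnt (F count now 0)
Fire out after step 10
Initially T: 22, now '.': 29
Total burnt (originally-T cells now '.'): 21

Answer: 21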